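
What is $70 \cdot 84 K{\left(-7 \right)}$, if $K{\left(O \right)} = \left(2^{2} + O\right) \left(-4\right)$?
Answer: $70560$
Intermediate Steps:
$K{\left(O \right)} = -16 - 4 O$ ($K{\left(O \right)} = \left(4 + O\right) \left(-4\right) = -16 - 4 O$)
$70 \cdot 84 K{\left(-7 \right)} = 70 \cdot 84 \left(-16 - -28\right) = 5880 \left(-16 + 28\right) = 5880 \cdot 12 = 70560$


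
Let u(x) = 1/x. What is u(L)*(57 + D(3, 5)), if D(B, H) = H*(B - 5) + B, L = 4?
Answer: 25/2 ≈ 12.500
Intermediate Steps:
D(B, H) = B + H*(-5 + B) (D(B, H) = H*(-5 + B) + B = B + H*(-5 + B))
u(L)*(57 + D(3, 5)) = (57 + (3 - 5*5 + 3*5))/4 = (57 + (3 - 25 + 15))/4 = (57 - 7)/4 = (¼)*50 = 25/2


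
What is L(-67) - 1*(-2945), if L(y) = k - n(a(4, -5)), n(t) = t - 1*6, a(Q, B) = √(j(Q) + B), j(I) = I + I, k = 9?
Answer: 2960 - √3 ≈ 2958.3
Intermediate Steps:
j(I) = 2*I
a(Q, B) = √(B + 2*Q) (a(Q, B) = √(2*Q + B) = √(B + 2*Q))
n(t) = -6 + t (n(t) = t - 6 = -6 + t)
L(y) = 15 - √3 (L(y) = 9 - (-6 + √(-5 + 2*4)) = 9 - (-6 + √(-5 + 8)) = 9 - (-6 + √3) = 9 + (6 - √3) = 15 - √3)
L(-67) - 1*(-2945) = (15 - √3) - 1*(-2945) = (15 - √3) + 2945 = 2960 - √3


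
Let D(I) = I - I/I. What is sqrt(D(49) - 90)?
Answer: I*sqrt(42) ≈ 6.4807*I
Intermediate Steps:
D(I) = -1 + I (D(I) = I - 1*1 = I - 1 = -1 + I)
sqrt(D(49) - 90) = sqrt((-1 + 49) - 90) = sqrt(48 - 90) = sqrt(-42) = I*sqrt(42)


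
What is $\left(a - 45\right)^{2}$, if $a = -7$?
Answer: $2704$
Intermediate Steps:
$\left(a - 45\right)^{2} = \left(-7 - 45\right)^{2} = \left(-52\right)^{2} = 2704$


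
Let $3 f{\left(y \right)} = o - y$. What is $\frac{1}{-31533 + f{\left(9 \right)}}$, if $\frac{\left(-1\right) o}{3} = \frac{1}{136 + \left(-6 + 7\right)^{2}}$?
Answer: $- \frac{137}{4320433} \approx -3.171 \cdot 10^{-5}$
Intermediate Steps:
$o = - \frac{3}{137}$ ($o = - \frac{3}{136 + \left(-6 + 7\right)^{2}} = - \frac{3}{136 + 1^{2}} = - \frac{3}{136 + 1} = - \frac{3}{137} \approx -0.021898$)
$f{\left(y \right)} = - \frac{1}{137} - \frac{y}{3}$ ($f{\left(y \right)} = \frac{- \frac{3}{137} - y}{3} = - \frac{1}{137} - \frac{y}{3}$)
$\frac{1}{-31533 + f{\left(9 \right)}} = \frac{1}{-31533 - \frac{412}{137}} = \frac{1}{- \frac{4320433}{137}} = - \frac{137}{4320433}$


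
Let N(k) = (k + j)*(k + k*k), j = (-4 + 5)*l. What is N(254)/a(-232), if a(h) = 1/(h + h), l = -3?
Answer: -7543373280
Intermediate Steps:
a(h) = 1/(2*h)
j = -3 (j = (-4 + 5)*(-3) = 1*(-3) = -3)
N(k) = (-3 + k)*(k + k**2) (N(k) = (k - 3)*(k + k*k) = (-3 + k)*(k + k**2))
N(254)/a(-232) = (254*(-3 + 254**2 - 2*254))/(((1/2)/(-232))) = (254*(-3 + 64516 - 508))/(((1/2)*(-1/232))) = (254*64005)/(-1/464) = 16257270*(-464) = -7543373280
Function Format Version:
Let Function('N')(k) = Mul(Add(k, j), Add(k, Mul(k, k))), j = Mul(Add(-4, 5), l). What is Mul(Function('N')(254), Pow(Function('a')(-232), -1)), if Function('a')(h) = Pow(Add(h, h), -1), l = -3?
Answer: -7543373280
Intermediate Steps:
Function('a')(h) = Mul(Rational(1, 2), Pow(h, -1)) (Function('a')(h) = Pow(Mul(2, h), -1) = Mul(Rational(1, 2), Pow(h, -1)))
j = -3 (j = Mul(Add(-4, 5), -3) = Mul(1, -3) = -3)
Function('N')(k) = Mul(Add(-3, k), Add(k, Pow(k, 2))) (Function('N')(k) = Mul(Add(k, -3), Add(k, Mul(k, k))) = Mul(Add(-3, k), Add(k, Pow(k, 2))))
Mul(Function('N')(254), Pow(Function('a')(-232), -1)) = Mul(Mul(254, Add(-3, Pow(254, 2), Mul(-2, 254))), Pow(Mul(Rational(1, 2), Pow(-232, -1)), -1)) = Mul(Mul(254, Add(-3, 64516, -508)), Pow(Mul(Rational(1, 2), Rational(-1, 232)), -1)) = Mul(Mul(254, 64005), Pow(Rational(-1, 464), -1)) = Mul(16257270, -464) = -7543373280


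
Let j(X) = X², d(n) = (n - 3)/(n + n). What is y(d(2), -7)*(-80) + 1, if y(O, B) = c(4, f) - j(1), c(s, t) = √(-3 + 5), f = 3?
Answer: 81 - 80*√2 ≈ -32.137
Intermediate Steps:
d(n) = (-3 + n)/(2*n) (d(n) = (-3 + n)/((2*n)) = (-3 + n)*(1/(2*n)) = (-3 + n)/(2*n))
c(s, t) = √2
y(O, B) = -1 + √2 (y(O, B) = √2 - 1*1² = √2 - 1*1 = √2 - 1 = -1 + √2)
y(d(2), -7)*(-80) + 1 = (-1 + √2)*(-80) + 1 = (80 - 80*√2) + 1 = 81 - 80*√2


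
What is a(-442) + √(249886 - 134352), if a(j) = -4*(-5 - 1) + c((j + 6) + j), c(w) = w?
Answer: -854 + √115534 ≈ -514.10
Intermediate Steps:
a(j) = 30 + 2*j (a(j) = -4*(-5 - 1) + ((j + 6) + j) = -4*(-6) + ((6 + j) + j) = 24 + (6 + 2*j) = 30 + 2*j)
a(-442) + √(249886 - 134352) = (30 + 2*(-442)) + √(249886 - 134352) = (30 - 884) + √115534 = -854 + √115534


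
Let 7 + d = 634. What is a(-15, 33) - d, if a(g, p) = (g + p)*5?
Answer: -537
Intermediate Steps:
a(g, p) = 5*g + 5*p
d = 627 (d = -7 + 634 = 627)
a(-15, 33) - d = (5*(-15) + 5*33) - 1*627 = (-75 + 165) - 627 = 90 - 627 = -537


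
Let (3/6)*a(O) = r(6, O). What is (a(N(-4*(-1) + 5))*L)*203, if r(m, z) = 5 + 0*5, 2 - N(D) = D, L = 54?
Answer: 109620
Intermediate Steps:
N(D) = 2 - D
r(m, z) = 5 (r(m, z) = 5 + 0 = 5)
a(O) = 10 (a(O) = 2*5 = 10)
(a(N(-4*(-1) + 5))*L)*203 = (10*54)*203 = 540*203 = 109620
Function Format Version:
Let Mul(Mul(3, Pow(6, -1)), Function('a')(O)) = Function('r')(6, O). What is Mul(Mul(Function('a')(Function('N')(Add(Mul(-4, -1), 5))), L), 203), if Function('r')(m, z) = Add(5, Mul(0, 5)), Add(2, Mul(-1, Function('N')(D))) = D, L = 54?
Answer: 109620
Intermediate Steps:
Function('N')(D) = Add(2, Mul(-1, D))
Function('r')(m, z) = 5 (Function('r')(m, z) = Add(5, 0) = 5)
Function('a')(O) = 10 (Function('a')(O) = Mul(2, 5) = 10)
Mul(Mul(Function('a')(Function('N')(Add(Mul(-4, -1), 5))), L), 203) = Mul(Mul(10, 54), 203) = Mul(540, 203) = 109620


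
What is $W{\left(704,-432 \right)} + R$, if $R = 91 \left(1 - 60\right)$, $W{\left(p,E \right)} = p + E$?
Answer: $-5097$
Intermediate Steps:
$W{\left(p,E \right)} = E + p$
$R = -5369$ ($R = 91 \left(-59\right) = -5369$)
$W{\left(704,-432 \right)} + R = \left(-432 + 704\right) - 5369 = 272 - 5369 = -5097$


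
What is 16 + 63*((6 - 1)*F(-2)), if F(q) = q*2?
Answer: -1244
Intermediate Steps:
F(q) = 2*q
16 + 63*((6 - 1)*F(-2)) = 16 + 63*((6 - 1)*(2*(-2))) = 16 + 63*(5*(-4)) = 16 + 63*(-20) = 16 - 1260 = -1244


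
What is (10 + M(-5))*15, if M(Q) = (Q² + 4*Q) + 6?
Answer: 315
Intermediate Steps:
M(Q) = 6 + Q² + 4*Q
(10 + M(-5))*15 = (10 + (6 + (-5)² + 4*(-5)))*15 = (10 + (6 + 25 - 20))*15 = (10 + 11)*15 = 21*15 = 315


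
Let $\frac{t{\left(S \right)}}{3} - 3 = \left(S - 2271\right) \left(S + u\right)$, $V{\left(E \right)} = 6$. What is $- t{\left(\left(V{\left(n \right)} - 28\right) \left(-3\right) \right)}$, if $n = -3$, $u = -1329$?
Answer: $-8354754$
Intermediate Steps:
$t{\left(S \right)} = 9 + 3 \left(-2271 + S\right) \left(-1329 + S\right)$ ($t{\left(S \right)} = 9 + 3 \left(S - 2271\right) \left(S - 1329\right) = 9 + 3 \left(-2271 + S\right) \left(-1329 + S\right)$)
$- t{\left(\left(V{\left(n \right)} - 28\right) \left(-3\right) \right)} = - (9054486 - 10800 \left(6 - 28\right) \left(-3\right) + 3 \left(\left(6 - 28\right) \left(-3\right)\right)^{2}) = - (9054486 - 10800 \left(\left(-22\right) \left(-3\right)\right) + 3 \left(\left(-22\right) \left(-3\right)\right)^{2}) = - (9054486 - 712800 + 3 \cdot 66^{2}) = - (9054486 - 712800 + 3 \cdot 4356) = - (9054486 - 712800 + 13068) = \left(-1\right) 8354754 = -8354754$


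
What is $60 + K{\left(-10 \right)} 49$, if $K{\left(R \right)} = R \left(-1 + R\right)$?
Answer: $5450$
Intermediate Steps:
$60 + K{\left(-10 \right)} 49 = 60 + - 10 \left(-1 - 10\right) 49 = 60 + \left(-10\right) \left(-11\right) 49 = 60 + 110 \cdot 49 = 60 + 5390 = 5450$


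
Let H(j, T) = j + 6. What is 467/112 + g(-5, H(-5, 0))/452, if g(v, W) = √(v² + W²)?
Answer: 467/112 + √26/452 ≈ 4.1809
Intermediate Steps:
H(j, T) = 6 + j
g(v, W) = √(W² + v²)
467/112 + g(-5, H(-5, 0))/452 = 467/112 + √((6 - 5)² + (-5)²)/452 = 467*(1/112) + √(1² + 25)*(1/452) = 467/112 + √(1 + 25)*(1/452) = 467/112 + √26*(1/452) = 467/112 + √26/452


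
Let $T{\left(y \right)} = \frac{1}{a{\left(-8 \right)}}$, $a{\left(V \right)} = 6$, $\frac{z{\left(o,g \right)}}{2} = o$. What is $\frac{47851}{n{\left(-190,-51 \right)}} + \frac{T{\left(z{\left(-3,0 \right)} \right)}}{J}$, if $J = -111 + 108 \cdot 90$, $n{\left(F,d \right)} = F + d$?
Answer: $- \frac{2758801313}{13894614} \approx -198.55$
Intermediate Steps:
$z{\left(o,g \right)} = 2 o$
$J = 9609$ ($J = -111 + 9720 = 9609$)
$T{\left(y \right)} = \frac{1}{6}$
$\frac{47851}{n{\left(-190,-51 \right)}} + \frac{T{\left(z{\left(-3,0 \right)} \right)}}{J} = \frac{47851}{-190 - 51} + \frac{1}{6 \cdot 9609} = \frac{47851}{-241} + \frac{1}{6} \cdot \frac{1}{9609} = 47851 \left(- \frac{1}{241}\right) + \frac{1}{57654} = - \frac{47851}{241} + \frac{1}{57654} = - \frac{2758801313}{13894614}$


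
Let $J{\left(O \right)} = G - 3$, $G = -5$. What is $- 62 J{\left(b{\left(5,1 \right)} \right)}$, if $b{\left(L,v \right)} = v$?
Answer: $496$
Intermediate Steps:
$J{\left(O \right)} = -8$ ($J{\left(O \right)} = -5 - 3 = -8$)
$- 62 J{\left(b{\left(5,1 \right)} \right)} = \left(-62\right) \left(-8\right) = 496$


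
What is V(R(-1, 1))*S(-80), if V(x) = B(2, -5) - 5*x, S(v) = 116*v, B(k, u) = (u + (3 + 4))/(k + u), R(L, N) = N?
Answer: 157760/3 ≈ 52587.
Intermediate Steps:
B(k, u) = (7 + u)/(k + u) (B(k, u) = (u + 7)/(k + u) = (7 + u)/(k + u))
V(x) = -⅔ - 5*x (V(x) = (7 - 5)/(2 - 5) - 5*x = 2/(-3) - 5*x = -⅓*2 - 5*x = -⅔ - 5*x)
V(R(-1, 1))*S(-80) = (-⅔ - 5*1)*(116*(-80)) = (-⅔ - 5)*(-9280) = -17/3*(-9280) = 157760/3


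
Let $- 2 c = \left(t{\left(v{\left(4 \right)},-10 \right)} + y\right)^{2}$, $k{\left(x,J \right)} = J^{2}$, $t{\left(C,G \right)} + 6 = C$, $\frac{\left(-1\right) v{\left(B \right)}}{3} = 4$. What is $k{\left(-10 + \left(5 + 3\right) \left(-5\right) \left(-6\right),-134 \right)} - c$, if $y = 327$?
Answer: $\frac{131393}{2} \approx 65697.0$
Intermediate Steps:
$v{\left(B \right)} = -12$ ($v{\left(B \right)} = \left(-3\right) 4 = -12$)
$t{\left(C,G \right)} = -6 + C$
$c = - \frac{95481}{2}$ ($c = - \frac{\left(\left(-6 - 12\right) + 327\right)^{2}}{2} = - \frac{\left(-18 + 327\right)^{2}}{2} = - \frac{309^{2}}{2} = \left(- \frac{1}{2}\right) 95481 = - \frac{95481}{2} \approx -47741.0$)
$k{\left(-10 + \left(5 + 3\right) \left(-5\right) \left(-6\right),-134 \right)} - c = \left(-134\right)^{2} - - \frac{95481}{2} = 17956 + \frac{95481}{2} = \frac{131393}{2}$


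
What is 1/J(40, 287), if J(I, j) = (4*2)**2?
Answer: 1/64 ≈ 0.015625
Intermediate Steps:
J(I, j) = 64 (J(I, j) = 8**2 = 64)
1/J(40, 287) = 1/64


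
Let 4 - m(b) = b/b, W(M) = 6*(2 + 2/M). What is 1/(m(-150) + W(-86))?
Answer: 43/639 ≈ 0.067293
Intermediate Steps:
W(M) = 12 + 12/M
m(b) = 3 (m(b) = 4 - b/b = 4 - 1*1 = 4 - 1 = 3)
1/(m(-150) + W(-86)) = 1/(3 + (12 + 12/(-86))) = 1/(3 + (12 + 12*(-1/86))) = 1/(3 + (12 - 6/43)) = 1/(3 + 510/43) = 1/(639/43) = 43/639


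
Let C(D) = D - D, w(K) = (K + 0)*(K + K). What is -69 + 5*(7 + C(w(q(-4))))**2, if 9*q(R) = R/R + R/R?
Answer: 176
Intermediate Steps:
q(R) = 2/9 (q(R) = (R/R + R/R)/9 = (1 + 1)/9 = (1/9)*2 = 2/9)
w(K) = 2*K**2 (w(K) = K*(2*K) = 2*K**2)
C(D) = 0
-69 + 5*(7 + C(w(q(-4))))**2 = -69 + 5*(7 + 0)**2 = -69 + 5*7**2 = -69 + 5*49 = -69 + 245 = 176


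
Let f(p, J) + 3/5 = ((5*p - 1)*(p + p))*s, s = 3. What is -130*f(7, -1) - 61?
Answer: -185623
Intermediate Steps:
f(p, J) = -3/5 + 6*p*(-1 + 5*p) (f(p, J) = -3/5 + ((5*p - 1)*(p + p))*3 = -3/5 + ((-1 + 5*p)*(2*p))*3 = -3/5 + (2*p*(-1 + 5*p))*3 = -3/5 + 6*p*(-1 + 5*p))
-130*f(7, -1) - 61 = -130*(-3/5 - 6*7 + 30*7**2) - 61 = -130*(-3/5 - 42 + 30*49) - 61 = -130*(-3/5 - 42 + 1470) - 61 = -130*7137/5 - 61 = -185562 - 61 = -185623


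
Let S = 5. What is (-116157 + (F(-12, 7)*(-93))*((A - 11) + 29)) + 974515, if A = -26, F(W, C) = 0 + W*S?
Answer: 813718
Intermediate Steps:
F(W, C) = 5*W (F(W, C) = 0 + W*5 = 0 + 5*W = 5*W)
(-116157 + (F(-12, 7)*(-93))*((A - 11) + 29)) + 974515 = (-116157 + ((5*(-12))*(-93))*((-26 - 11) + 29)) + 974515 = (-116157 + (-60*(-93))*(-37 + 29)) + 974515 = (-116157 + 5580*(-8)) + 974515 = (-116157 - 44640) + 974515 = -160797 + 974515 = 813718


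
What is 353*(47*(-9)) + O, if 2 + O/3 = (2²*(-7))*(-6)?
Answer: -148821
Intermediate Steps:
O = 498 (O = -6 + 3*((2²*(-7))*(-6)) = -6 + 3*((4*(-7))*(-6)) = -6 + 3*(-28*(-6)) = -6 + 3*168 = -6 + 504 = 498)
353*(47*(-9)) + O = 353*(47*(-9)) + 498 = 353*(-423) + 498 = -149319 + 498 = -148821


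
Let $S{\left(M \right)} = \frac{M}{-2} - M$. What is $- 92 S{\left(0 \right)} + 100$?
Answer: $100$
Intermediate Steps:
$S{\left(M \right)} = - \frac{3 M}{2}$ ($S{\left(M \right)} = M \left(- \frac{1}{2}\right) - M = - \frac{M}{2} - M = - \frac{3 M}{2}$)
$- 92 S{\left(0 \right)} + 100 = - 92 \left(\left(- \frac{3}{2}\right) 0\right) + 100 = \left(-92\right) 0 + 100 = 0 + 100 = 100$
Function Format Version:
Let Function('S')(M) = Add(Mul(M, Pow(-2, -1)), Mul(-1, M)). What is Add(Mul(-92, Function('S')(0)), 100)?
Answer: 100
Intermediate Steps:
Function('S')(M) = Mul(Rational(-3, 2), M) (Function('S')(M) = Add(Mul(M, Rational(-1, 2)), Mul(-1, M)) = Add(Mul(Rational(-1, 2), M), Mul(-1, M)) = Mul(Rational(-3, 2), M))
Add(Mul(-92, Function('S')(0)), 100) = Add(Mul(-92, Mul(Rational(-3, 2), 0)), 100) = Add(Mul(-92, 0), 100) = Add(0, 100) = 100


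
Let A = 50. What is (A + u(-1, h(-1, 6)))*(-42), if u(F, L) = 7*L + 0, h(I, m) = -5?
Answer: -630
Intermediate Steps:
u(F, L) = 7*L
(A + u(-1, h(-1, 6)))*(-42) = (50 + 7*(-5))*(-42) = (50 - 35)*(-42) = 15*(-42) = -630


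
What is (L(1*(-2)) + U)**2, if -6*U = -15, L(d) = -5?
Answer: 25/4 ≈ 6.2500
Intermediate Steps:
U = 5/2 (U = -1/6*(-15) = 5/2 ≈ 2.5000)
(L(1*(-2)) + U)**2 = (-5 + 5/2)**2 = (-5/2)**2 = 25/4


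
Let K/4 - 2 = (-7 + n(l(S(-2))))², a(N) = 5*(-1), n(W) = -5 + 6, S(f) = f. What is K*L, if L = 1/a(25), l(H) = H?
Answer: -152/5 ≈ -30.400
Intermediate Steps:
n(W) = 1
a(N) = -5
L = -⅕ (L = 1/(-5) = -⅕ ≈ -0.20000)
K = 152 (K = 8 + 4*(-7 + 1)² = 8 + 4*(-6)² = 8 + 4*36 = 8 + 144 = 152)
K*L = 152*(-⅕) = -152/5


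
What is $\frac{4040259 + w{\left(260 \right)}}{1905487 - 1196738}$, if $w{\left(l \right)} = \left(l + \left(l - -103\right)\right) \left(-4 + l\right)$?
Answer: $\frac{4199747}{708749} \approx 5.9256$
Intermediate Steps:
$w{\left(l \right)} = \left(-4 + l\right) \left(103 + 2 l\right)$ ($w{\left(l \right)} = \left(l + \left(l + 103\right)\right) \left(-4 + l\right) = \left(l + \left(103 + l\right)\right) \left(-4 + l\right) = \left(103 + 2 l\right) \left(-4 + l\right) = \left(-4 + l\right) \left(103 + 2 l\right)$)
$\frac{4040259 + w{\left(260 \right)}}{1905487 - 1196738} = \frac{4040259 + \left(-412 + 2 \cdot 260^{2} + 95 \cdot 260\right)}{1905487 - 1196738} = \frac{4040259 + \left(-412 + 2 \cdot 67600 + 24700\right)}{708749} = \left(4040259 + \left(-412 + 135200 + 24700\right)\right) \frac{1}{708749} = \left(4040259 + 159488\right) \frac{1}{708749} = 4199747 \cdot \frac{1}{708749} = \frac{4199747}{708749}$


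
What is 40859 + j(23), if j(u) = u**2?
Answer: 41388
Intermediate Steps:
40859 + j(23) = 40859 + 23**2 = 40859 + 529 = 41388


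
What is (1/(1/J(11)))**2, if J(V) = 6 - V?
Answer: 25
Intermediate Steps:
(1/(1/J(11)))**2 = (1/(1/(6 - 1*11)))**2 = (1/(1/(6 - 11)))**2 = (1/(1/(-5)))**2 = (1/(-1/5))**2 = (-5)**2 = 25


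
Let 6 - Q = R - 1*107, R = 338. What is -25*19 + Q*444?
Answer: -100375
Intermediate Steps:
Q = -225 (Q = 6 - (338 - 1*107) = 6 - (338 - 107) = 6 - 1*231 = 6 - 231 = -225)
-25*19 + Q*444 = -25*19 - 225*444 = -475 - 99900 = -100375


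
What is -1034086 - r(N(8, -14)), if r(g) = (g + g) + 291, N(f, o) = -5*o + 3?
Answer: -1034523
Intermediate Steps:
N(f, o) = 3 - 5*o
r(g) = 291 + 2*g (r(g) = 2*g + 291 = 291 + 2*g)
-1034086 - r(N(8, -14)) = -1034086 - (291 + 2*(3 - 5*(-14))) = -1034086 - (291 + 2*(3 + 70)) = -1034086 - (291 + 2*73) = -1034086 - (291 + 146) = -1034086 - 1*437 = -1034086 - 437 = -1034523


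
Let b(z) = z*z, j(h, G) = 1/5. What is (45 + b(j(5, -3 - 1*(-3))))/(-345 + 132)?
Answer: -1126/5325 ≈ -0.21146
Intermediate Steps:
j(h, G) = 1/5
b(z) = z**2
(45 + b(j(5, -3 - 1*(-3))))/(-345 + 132) = (45 + (1/5)**2)/(-345 + 132) = (45 + 1/25)/(-213) = (1126/25)*(-1/213) = -1126/5325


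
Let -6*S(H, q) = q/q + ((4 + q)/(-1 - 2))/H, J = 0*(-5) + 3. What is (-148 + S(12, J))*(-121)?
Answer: 3871637/216 ≈ 17924.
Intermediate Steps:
J = 3 (J = 0 + 3 = 3)
S(H, q) = -1/6 - (-4/3 - q/3)/(6*H) (S(H, q) = -(q/q + ((4 + q)/(-1 - 2))/H)/6 = -(1 + ((4 + q)/(-3))/H)/6 = -(1 + ((4 + q)*(-1/3))/H)/6 = -(1 + (-4/3 - q/3)/H)/6 = -1/6 - (-4/3 - q/3)/(6*H))
(-148 + S(12, J))*(-121) = (-148 + (1/18)*(4 + 3 - 3*12)/12)*(-121) = (-148 + (1/18)*(1/12)*(4 + 3 - 36))*(-121) = (-148 + (1/18)*(1/12)*(-29))*(-121) = (-148 - 29/216)*(-121) = -31997/216*(-121) = 3871637/216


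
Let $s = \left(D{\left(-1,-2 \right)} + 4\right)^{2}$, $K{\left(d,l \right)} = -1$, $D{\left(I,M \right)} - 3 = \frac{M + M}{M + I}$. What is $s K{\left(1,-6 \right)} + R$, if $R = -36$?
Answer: $- \frac{949}{9} \approx -105.44$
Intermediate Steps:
$D{\left(I,M \right)} = 3 + \frac{2 M}{I + M}$ ($D{\left(I,M \right)} = 3 + \frac{M + M}{M + I} = 3 + \frac{2 M}{I + M}$)
$s = \frac{625}{9}$ ($s = \left(\frac{3 \left(-1\right) + 5 \left(-2\right)}{-1 - 2} + 4\right)^{2} = \left(\frac{-3 - 10}{-3} + 4\right)^{2} = \left(\left(- \frac{1}{3}\right) \left(-13\right) + 4\right)^{2} = \left(\frac{13}{3} + 4\right)^{2} = \left(\frac{25}{3}\right)^{2} = \frac{625}{9} \approx 69.444$)
$s K{\left(1,-6 \right)} + R = \frac{625}{9} \left(-1\right) - 36 = - \frac{625}{9} - 36 = - \frac{949}{9}$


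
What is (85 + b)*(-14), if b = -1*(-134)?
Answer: -3066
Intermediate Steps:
b = 134
(85 + b)*(-14) = (85 + 134)*(-14) = 219*(-14) = -3066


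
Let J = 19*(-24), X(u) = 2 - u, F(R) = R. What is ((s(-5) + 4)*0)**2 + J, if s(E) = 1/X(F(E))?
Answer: -456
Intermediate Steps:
s(E) = 1/(2 - E)
J = -456
((s(-5) + 4)*0)**2 + J = ((-1/(-2 - 5) + 4)*0)**2 - 456 = ((-1/(-7) + 4)*0)**2 - 456 = ((-1*(-1/7) + 4)*0)**2 - 456 = ((1/7 + 4)*0)**2 - 456 = ((29/7)*0)**2 - 456 = 0**2 - 456 = 0 - 456 = -456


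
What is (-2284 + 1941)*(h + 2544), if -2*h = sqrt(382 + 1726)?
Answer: -872592 + 343*sqrt(527) ≈ -8.6472e+5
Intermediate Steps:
h = -sqrt(527) (h = -sqrt(382 + 1726)/2 = -sqrt(527) ≈ -22.956)
(-2284 + 1941)*(h + 2544) = (-2284 + 1941)*(-sqrt(527) + 2544) = -343*(2544 - sqrt(527)) = -872592 + 343*sqrt(527)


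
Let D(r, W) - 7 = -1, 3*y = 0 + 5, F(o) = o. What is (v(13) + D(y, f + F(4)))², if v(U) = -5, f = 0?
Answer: 1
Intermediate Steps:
y = 5/3 (y = (0 + 5)/3 = (⅓)*5 = 5/3 ≈ 1.6667)
D(r, W) = 6 (D(r, W) = 7 - 1 = 6)
(v(13) + D(y, f + F(4)))² = (-5 + 6)² = 1² = 1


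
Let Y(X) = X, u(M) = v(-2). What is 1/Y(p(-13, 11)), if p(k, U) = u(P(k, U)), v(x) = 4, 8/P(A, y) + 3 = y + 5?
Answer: 1/4 ≈ 0.25000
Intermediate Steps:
P(A, y) = 8/(2 + y) (P(A, y) = 8/(-3 + (y + 5)) = 8/(-3 + (5 + y)) = 8/(2 + y))
u(M) = 4
p(k, U) = 4
1/Y(p(-13, 11)) = 1/4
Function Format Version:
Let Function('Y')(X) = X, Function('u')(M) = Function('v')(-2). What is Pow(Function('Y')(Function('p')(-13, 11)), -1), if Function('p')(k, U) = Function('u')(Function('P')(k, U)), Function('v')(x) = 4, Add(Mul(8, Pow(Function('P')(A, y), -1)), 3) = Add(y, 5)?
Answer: Rational(1, 4) ≈ 0.25000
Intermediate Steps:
Function('P')(A, y) = Mul(8, Pow(Add(2, y), -1)) (Function('P')(A, y) = Mul(8, Pow(Add(-3, Add(y, 5)), -1)) = Mul(8, Pow(Add(-3, Add(5, y)), -1)) = Mul(8, Pow(Add(2, y), -1)))
Function('u')(M) = 4
Function('p')(k, U) = 4
Pow(Function('Y')(Function('p')(-13, 11)), -1) = Pow(4, -1) = Rational(1, 4)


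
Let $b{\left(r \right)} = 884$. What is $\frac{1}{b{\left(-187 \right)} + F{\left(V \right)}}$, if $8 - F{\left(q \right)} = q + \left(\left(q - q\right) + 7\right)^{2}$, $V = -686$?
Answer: $\frac{1}{1529} \approx 0.00065402$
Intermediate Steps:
$F{\left(q \right)} = -41 - q$ ($F{\left(q \right)} = 8 - \left(q + \left(\left(q - q\right) + 7\right)^{2}\right) = 8 - \left(q + \left(0 + 7\right)^{2}\right) = 8 - \left(q + 7^{2}\right) = 8 - \left(q + 49\right) = 8 - \left(49 + q\right) = -41 - q$)
$\frac{1}{b{\left(-187 \right)} + F{\left(V \right)}} = \frac{1}{884 - -645} = \frac{1}{884 + \left(-41 + 686\right)} = \frac{1}{884 + 645} = \frac{1}{1529}$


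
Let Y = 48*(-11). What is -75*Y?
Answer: 39600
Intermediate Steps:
Y = -528
-75*Y = -75*(-528) = 39600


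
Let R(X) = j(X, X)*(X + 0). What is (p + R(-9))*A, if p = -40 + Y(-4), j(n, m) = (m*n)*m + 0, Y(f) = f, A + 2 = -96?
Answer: -638666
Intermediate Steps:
A = -98 (A = -2 - 96 = -98)
j(n, m) = n*m² (j(n, m) = n*m² + 0 = n*m²)
p = -44 (p = -40 - 4 = -44)
R(X) = X⁴ (R(X) = (X*X²)*(X + 0) = X³*X = X⁴)
(p + R(-9))*A = (-44 + (-9)⁴)*(-98) = (-44 + 6561)*(-98) = 6517*(-98) = -638666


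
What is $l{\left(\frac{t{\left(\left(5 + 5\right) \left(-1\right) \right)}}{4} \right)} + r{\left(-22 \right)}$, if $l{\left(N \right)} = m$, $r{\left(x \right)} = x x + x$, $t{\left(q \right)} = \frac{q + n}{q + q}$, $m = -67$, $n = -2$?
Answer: $395$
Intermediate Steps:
$t{\left(q \right)} = \frac{-2 + q}{2 q}$ ($t{\left(q \right)} = \frac{q - 2}{q + q} = \frac{-2 + q}{2 q}$)
$r{\left(x \right)} = x + x^{2}$ ($r{\left(x \right)} = x^{2} + x = x + x^{2}$)
$l{\left(N \right)} = -67$
$l{\left(\frac{t{\left(\left(5 + 5\right) \left(-1\right) \right)}}{4} \right)} + r{\left(-22 \right)} = -67 - 22 \left(1 - 22\right) = -67 - -462 = -67 + 462 = 395$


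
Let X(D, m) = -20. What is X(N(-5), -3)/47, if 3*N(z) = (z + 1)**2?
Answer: -20/47 ≈ -0.42553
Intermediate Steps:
N(z) = (1 + z)**2/3 (N(z) = (z + 1)**2/3 = (1 + z)**2/3)
X(N(-5), -3)/47 = -20/47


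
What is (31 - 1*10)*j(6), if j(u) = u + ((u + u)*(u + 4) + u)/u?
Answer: 567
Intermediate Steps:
j(u) = u + (u + 2*u*(4 + u))/u (j(u) = u + ((2*u)*(4 + u) + u)/u = u + (2*u*(4 + u) + u)/u = u + (u + 2*u*(4 + u))/u)
(31 - 1*10)*j(6) = (31 - 1*10)*(9 + 3*6) = (31 - 10)*(9 + 18) = 21*27 = 567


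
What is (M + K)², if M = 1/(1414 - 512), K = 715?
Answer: 415935994761/813604 ≈ 5.1123e+5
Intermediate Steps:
M = 1/902 ≈ 0.0011086
(M + K)² = (1/902 + 715)² = (644931/902)² = 415935994761/813604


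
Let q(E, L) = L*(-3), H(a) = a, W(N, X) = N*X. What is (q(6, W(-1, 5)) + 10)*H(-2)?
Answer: -50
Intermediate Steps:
q(E, L) = -3*L
(q(6, W(-1, 5)) + 10)*H(-2) = (-(-3)*5 + 10)*(-2) = (-3*(-5) + 10)*(-2) = (15 + 10)*(-2) = 25*(-2) = -50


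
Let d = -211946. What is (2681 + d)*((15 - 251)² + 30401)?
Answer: -18017088705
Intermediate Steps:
(2681 + d)*((15 - 251)² + 30401) = (2681 - 211946)*((15 - 251)² + 30401) = -209265*((-236)² + 30401) = -209265*(55696 + 30401) = -209265*86097 = -18017088705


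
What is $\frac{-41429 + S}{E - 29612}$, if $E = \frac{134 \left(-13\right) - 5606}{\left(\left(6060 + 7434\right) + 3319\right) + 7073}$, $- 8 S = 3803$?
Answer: $\frac{800742321}{565855664} \approx 1.4151$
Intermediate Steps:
$S = - \frac{3803}{8}$ ($S = \left(- \frac{1}{8}\right) 3803 = - \frac{3803}{8} \approx -475.38$)
$E = - \frac{3674}{11943}$ ($E = \frac{-1742 - 5606}{\left(13494 + 3319\right) + 7073} = - \frac{7348}{16813 + 7073} = - \frac{7348}{23886} = \left(-7348\right) \frac{1}{23886} = - \frac{3674}{11943} \approx -0.30763$)
$\frac{-41429 + S}{E - 29612} = \frac{-41429 - \frac{3803}{8}}{- \frac{3674}{11943} - 29612} = - \frac{335235}{8 \left(- \frac{353659790}{11943}\right)} = \left(- \frac{335235}{8}\right) \left(- \frac{11943}{353659790}\right) = \frac{800742321}{565855664}$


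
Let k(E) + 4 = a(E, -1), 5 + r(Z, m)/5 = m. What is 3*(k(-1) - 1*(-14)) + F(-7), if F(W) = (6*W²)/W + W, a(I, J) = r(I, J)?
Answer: -109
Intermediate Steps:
r(Z, m) = -25 + 5*m
a(I, J) = -25 + 5*J
k(E) = -34 (k(E) = -4 + (-25 + 5*(-1)) = -4 + (-25 - 5) = -4 - 30 = -34)
F(W) = 7*W (F(W) = 6*W + W = 7*W)
3*(k(-1) - 1*(-14)) + F(-7) = 3*(-34 - 1*(-14)) + 7*(-7) = 3*(-34 + 14) - 49 = 3*(-20) - 49 = -60 - 49 = -109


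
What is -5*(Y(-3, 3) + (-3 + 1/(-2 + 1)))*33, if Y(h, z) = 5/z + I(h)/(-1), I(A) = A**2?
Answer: 1870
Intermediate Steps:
Y(h, z) = -h**2 + 5/z (Y(h, z) = 5/z + h**2/(-1) = 5/z + h**2*(-1) = 5/z - h**2 = -h**2 + 5/z)
-5*(Y(-3, 3) + (-3 + 1/(-2 + 1)))*33 = -5*((-1*(-3)**2 + 5/3) + (-3 + 1/(-2 + 1)))*33 = -5*((-1*9 + 5*(1/3)) + (-3 + 1/(-1)))*33 = -5*((-9 + 5/3) + (-3 + 1*(-1)))*33 = -5*(-22/3 + (-3 - 1))*33 = -5*(-22/3 - 4)*33 = -5*(-34/3)*33 = (170/3)*33 = 1870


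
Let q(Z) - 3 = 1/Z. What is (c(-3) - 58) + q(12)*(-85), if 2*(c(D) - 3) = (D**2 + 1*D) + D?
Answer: -3787/12 ≈ -315.58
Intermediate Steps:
q(Z) = 3 + 1/Z
c(D) = 3 + D + D**2/2 (c(D) = 3 + ((D**2 + 1*D) + D)/2 = 3 + ((D**2 + D) + D)/2 = 3 + ((D + D**2) + D)/2 = 3 + (D**2 + 2*D)/2 = 3 + (D + D**2/2) = 3 + D + D**2/2)
(c(-3) - 58) + q(12)*(-85) = ((3 - 3 + (1/2)*(-3)**2) - 58) + (3 + 1/12)*(-85) = ((3 - 3 + (1/2)*9) - 58) + (3 + 1/12)*(-85) = ((3 - 3 + 9/2) - 58) + (37/12)*(-85) = (9/2 - 58) - 3145/12 = -107/2 - 3145/12 = -3787/12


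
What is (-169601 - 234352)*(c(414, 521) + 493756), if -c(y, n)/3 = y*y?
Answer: 8253567696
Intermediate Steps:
c(y, n) = -3*y² (c(y, n) = -3*y*y = -3*y²)
(-169601 - 234352)*(c(414, 521) + 493756) = (-169601 - 234352)*(-3*414² + 493756) = -403953*(-3*171396 + 493756) = -403953*(-514188 + 493756) = -403953*(-20432) = 8253567696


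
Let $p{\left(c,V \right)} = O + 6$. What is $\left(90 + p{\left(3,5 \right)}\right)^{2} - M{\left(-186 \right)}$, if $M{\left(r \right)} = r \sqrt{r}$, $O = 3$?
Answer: $9801 + 186 i \sqrt{186} \approx 9801.0 + 2536.7 i$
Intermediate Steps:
$M{\left(r \right)} = r^{\frac{3}{2}}$
$p{\left(c,V \right)} = 9$ ($p{\left(c,V \right)} = 3 + 6 = 9$)
$\left(90 + p{\left(3,5 \right)}\right)^{2} - M{\left(-186 \right)} = \left(90 + 9\right)^{2} - \left(-186\right)^{\frac{3}{2}} = 99^{2} - - 186 i \sqrt{186} = 9801 + 186 i \sqrt{186}$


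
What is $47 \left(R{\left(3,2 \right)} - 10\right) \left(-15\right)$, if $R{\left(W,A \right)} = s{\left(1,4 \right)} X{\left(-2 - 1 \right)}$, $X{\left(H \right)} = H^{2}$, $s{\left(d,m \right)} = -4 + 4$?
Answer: $7050$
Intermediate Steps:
$s{\left(d,m \right)} = 0$
$R{\left(W,A \right)} = 0$ ($R{\left(W,A \right)} = 0 \left(-2 - 1\right)^{2} = 0 \left(-3\right)^{2} = 0 \cdot 9 = 0$)
$47 \left(R{\left(3,2 \right)} - 10\right) \left(-15\right) = 47 \left(0 - 10\right) \left(-15\right) = 47 \left(-10\right) \left(-15\right) = \left(-470\right) \left(-15\right) = 7050$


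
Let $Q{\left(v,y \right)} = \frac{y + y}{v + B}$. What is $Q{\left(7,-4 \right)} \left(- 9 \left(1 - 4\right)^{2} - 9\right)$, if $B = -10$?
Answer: $-240$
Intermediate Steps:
$Q{\left(v,y \right)} = \frac{2 y}{-10 + v}$ ($Q{\left(v,y \right)} = \frac{y + y}{v - 10} = \frac{2 y}{-10 + v}$)
$Q{\left(7,-4 \right)} \left(- 9 \left(1 - 4\right)^{2} - 9\right) = 2 \left(-4\right) \frac{1}{-10 + 7} \left(- 9 \left(1 - 4\right)^{2} - 9\right) = 2 \left(-4\right) \frac{1}{-3} \left(- 9 \left(-3\right)^{2} - 9\right) = 2 \left(-4\right) \left(- \frac{1}{3}\right) \left(\left(-9\right) 9 - 9\right) = \frac{8 \left(-81 - 9\right)}{3} = \frac{8}{3} \left(-90\right) = -240$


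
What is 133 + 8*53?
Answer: 557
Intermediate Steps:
133 + 8*53 = 133 + 424 = 557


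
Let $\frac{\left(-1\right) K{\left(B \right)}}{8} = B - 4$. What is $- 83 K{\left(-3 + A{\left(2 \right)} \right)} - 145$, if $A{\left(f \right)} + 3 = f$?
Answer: $-5457$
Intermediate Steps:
$A{\left(f \right)} = -3 + f$
$K{\left(B \right)} = 32 - 8 B$ ($K{\left(B \right)} = - 8 \left(B - 4\right) = - 8 \left(-4 + B\right) = 32 - 8 B$)
$- 83 K{\left(-3 + A{\left(2 \right)} \right)} - 145 = - 83 \left(32 - 8 \left(-3 + \left(-3 + 2\right)\right)\right) - 145 = - 83 \left(32 - 8 \left(-3 - 1\right)\right) - 145 = - 83 \left(32 - -32\right) - 145 = - 83 \left(32 + 32\right) - 145 = \left(-83\right) 64 - 145 = -5312 - 145 = -5457$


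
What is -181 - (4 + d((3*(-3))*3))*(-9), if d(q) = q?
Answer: -388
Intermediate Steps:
-181 - (4 + d((3*(-3))*3))*(-9) = -181 - (4 + (3*(-3))*3)*(-9) = -181 - (4 - 9*3)*(-9) = -181 - (4 - 27)*(-9) = -181 - (-23)*(-9) = -181 - 1*207 = -181 - 207 = -388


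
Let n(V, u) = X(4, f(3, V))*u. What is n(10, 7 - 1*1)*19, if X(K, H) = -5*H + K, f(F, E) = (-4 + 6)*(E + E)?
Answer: -22344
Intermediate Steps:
f(F, E) = 4*E (f(F, E) = 2*(2*E) = 4*E)
X(K, H) = K - 5*H
n(V, u) = u*(4 - 20*V) (n(V, u) = (4 - 20*V)*u = u*(4 - 20*V))
n(10, 7 - 1*1)*19 = (4*(7 - 1*1)*(1 - 5*10))*19 = (4*(7 - 1)*(1 - 50))*19 = (4*6*(-49))*19 = -1176*19 = -22344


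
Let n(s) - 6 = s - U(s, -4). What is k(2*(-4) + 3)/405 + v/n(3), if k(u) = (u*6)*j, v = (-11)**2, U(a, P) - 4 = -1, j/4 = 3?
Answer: 347/18 ≈ 19.278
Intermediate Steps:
j = 12 (j = 4*3 = 12)
U(a, P) = 3 (U(a, P) = 4 - 1 = 3)
v = 121
n(s) = 3 + s (n(s) = 6 + (s - 1*3) = 6 + (s - 3) = 6 + (-3 + s) = 3 + s)
k(u) = 72*u (k(u) = (u*6)*12 = (6*u)*12 = 72*u)
k(2*(-4) + 3)/405 + v/n(3) = (72*(2*(-4) + 3))/405 + 121/(3 + 3) = (72*(-8 + 3))*(1/405) + 121/6 = (72*(-5))*(1/405) + 121*(1/6) = -360*1/405 + 121/6 = -8/9 + 121/6 = 347/18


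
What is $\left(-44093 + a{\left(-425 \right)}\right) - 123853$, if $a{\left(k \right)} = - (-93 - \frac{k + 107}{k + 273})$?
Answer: $- \frac{12756669}{76} \approx -1.6785 \cdot 10^{5}$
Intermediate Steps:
$a{\left(k \right)} = 93 + \frac{107 + k}{273 + k}$ ($a{\left(k \right)} = - (-93 - \frac{107 + k}{273 + k}) = 93 + \frac{107 + k}{273 + k}$)
$\left(-44093 + a{\left(-425 \right)}\right) - 123853 = \left(-44093 + \frac{2 \left(12748 + 47 \left(-425\right)\right)}{273 - 425}\right) - 123853 = \left(-44093 + \frac{2 \left(12748 - 19975\right)}{-152}\right) - 123853 = \left(-44093 + 2 \left(- \frac{1}{152}\right) \left(-7227\right)\right) - 123853 = \left(-44093 + \frac{7227}{76}\right) - 123853 = - \frac{3343841}{76} - 123853 = - \frac{12756669}{76}$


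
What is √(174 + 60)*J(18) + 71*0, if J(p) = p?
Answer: 54*√26 ≈ 275.35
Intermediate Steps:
√(174 + 60)*J(18) + 71*0 = √(174 + 60)*18 + 71*0 = √234*18 + 0 = (3*√26)*18 + 0 = 54*√26 + 0 = 54*√26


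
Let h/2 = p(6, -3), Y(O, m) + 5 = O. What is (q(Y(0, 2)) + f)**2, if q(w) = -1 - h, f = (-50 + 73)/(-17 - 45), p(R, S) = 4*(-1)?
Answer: 168921/3844 ≈ 43.944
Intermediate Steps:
Y(O, m) = -5 + O
p(R, S) = -4
h = -8 (h = 2*(-4) = -8)
f = -23/62 (f = 23/(-62) = 23*(-1/62) = -23/62 ≈ -0.37097)
q(w) = 7 (q(w) = -1 - 1*(-8) = -1 + 8 = 7)
(q(Y(0, 2)) + f)**2 = (7 - 23/62)**2 = (411/62)**2 = 168921/3844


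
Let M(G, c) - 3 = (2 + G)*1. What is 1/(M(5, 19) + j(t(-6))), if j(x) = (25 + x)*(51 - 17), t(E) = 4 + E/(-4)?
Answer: 1/1047 ≈ 0.00095511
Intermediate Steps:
M(G, c) = 5 + G (M(G, c) = 3 + (2 + G)*1 = 3 + (2 + G) = 5 + G)
t(E) = 4 - E/4 (t(E) = 4 + E*(-¼) = 4 - E/4)
j(x) = 850 + 34*x (j(x) = (25 + x)*34 = 850 + 34*x)
1/(M(5, 19) + j(t(-6))) = 1/((5 + 5) + (850 + 34*(4 - ¼*(-6)))) = 1/(10 + (850 + 34*(4 + 3/2))) = 1/(10 + (850 + 34*(11/2))) = 1/(10 + (850 + 187)) = 1/(10 + 1037) = 1/1047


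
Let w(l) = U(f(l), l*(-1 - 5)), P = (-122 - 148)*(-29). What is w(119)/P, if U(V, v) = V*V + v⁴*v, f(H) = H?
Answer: -185562860579663/7830 ≈ -2.3699e+10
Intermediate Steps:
P = 7830 (P = -270*(-29) = 7830)
U(V, v) = V² + v⁵
w(l) = l² - 7776*l⁵ (w(l) = l² + (l*(-1 - 5))⁵ = l² + (l*(-6))⁵ = l² + (-6*l)⁵ = l² - 7776*l⁵)
w(119)/P = (119² - 7776*119⁵)/7830 = (14161 - 7776*23863536599)*(1/7830) = (14161 - 185562860593824)*(1/7830) = -185562860579663*1/7830 = -185562860579663/7830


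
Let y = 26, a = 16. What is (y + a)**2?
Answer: 1764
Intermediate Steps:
(y + a)**2 = (26 + 16)**2 = 42**2 = 1764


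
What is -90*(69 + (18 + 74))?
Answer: -14490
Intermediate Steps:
-90*(69 + (18 + 74)) = -90*(69 + 92) = -90*161 = -14490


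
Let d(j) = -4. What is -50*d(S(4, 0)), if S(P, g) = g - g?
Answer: 200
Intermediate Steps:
S(P, g) = 0
-50*d(S(4, 0)) = -50*(-4) = 200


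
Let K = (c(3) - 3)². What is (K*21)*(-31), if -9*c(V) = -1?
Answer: -146692/27 ≈ -5433.0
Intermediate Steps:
c(V) = ⅑ (c(V) = -⅑*(-1) = ⅑)
K = 676/81 (K = (⅑ - 3)² = (-26/9)² = 676/81 ≈ 8.3457)
(K*21)*(-31) = ((676/81)*21)*(-31) = (4732/27)*(-31) = -146692/27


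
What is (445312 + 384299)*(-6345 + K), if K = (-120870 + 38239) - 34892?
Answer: -102762255348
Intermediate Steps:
K = -117523 (K = -82631 - 34892 = -117523)
(445312 + 384299)*(-6345 + K) = (445312 + 384299)*(-6345 - 117523) = 829611*(-123868) = -102762255348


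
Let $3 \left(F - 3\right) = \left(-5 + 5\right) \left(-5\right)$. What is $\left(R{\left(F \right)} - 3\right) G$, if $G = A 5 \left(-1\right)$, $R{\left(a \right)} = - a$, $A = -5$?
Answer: $-150$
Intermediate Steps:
$F = 3$ ($F = 3 + \frac{\left(-5 + 5\right) \left(-5\right)}{3} = 3 + \frac{0 \left(-5\right)}{3} = 3 + \frac{1}{3} \cdot 0 = 3 + 0 = 3$)
$G = 25$ ($G = \left(-5\right) 5 \left(-1\right) = \left(-25\right) \left(-1\right) = 25$)
$\left(R{\left(F \right)} - 3\right) G = \left(\left(-1\right) 3 - 3\right) 25 = \left(-3 - 3\right) 25 = \left(-6\right) 25 = -150$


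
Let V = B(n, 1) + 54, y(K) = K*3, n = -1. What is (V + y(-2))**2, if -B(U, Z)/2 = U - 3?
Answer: 3136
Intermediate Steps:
B(U, Z) = 6 - 2*U (B(U, Z) = -2*(U - 3) = -2*(-3 + U) = 6 - 2*U)
y(K) = 3*K
V = 62 (V = (6 - 2*(-1)) + 54 = (6 + 2) + 54 = 8 + 54 = 62)
(V + y(-2))**2 = (62 + 3*(-2))**2 = (62 - 6)**2 = 56**2 = 3136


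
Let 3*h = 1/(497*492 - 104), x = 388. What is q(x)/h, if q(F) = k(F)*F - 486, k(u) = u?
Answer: 110031529080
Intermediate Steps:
q(F) = -486 + F² (q(F) = F*F - 486 = F² - 486 = -486 + F²)
h = 1/733260 (h = 1/(3*(497*492 - 104)) = 1/(3*(244524 - 104)) = (⅓)/244420 = (⅓)*(1/244420) = 1/733260 ≈ 1.3638e-6)
q(x)/h = (-486 + 388²)/(1/733260) = (-486 + 150544)*733260 = 150058*733260 = 110031529080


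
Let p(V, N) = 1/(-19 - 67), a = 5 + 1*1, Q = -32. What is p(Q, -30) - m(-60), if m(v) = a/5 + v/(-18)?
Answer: -5863/1290 ≈ -4.5450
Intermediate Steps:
a = 6 (a = 5 + 1 = 6)
p(V, N) = -1/86 (p(V, N) = 1/(-86) = -1/86)
m(v) = 6/5 - v/18 (m(v) = 6/5 + v/(-18) = 6*(⅕) + v*(-1/18) = 6/5 - v/18)
p(Q, -30) - m(-60) = -1/86 - (6/5 - 1/18*(-60)) = -1/86 - (6/5 + 10/3) = -1/86 - 1*68/15 = -1/86 - 68/15 = -5863/1290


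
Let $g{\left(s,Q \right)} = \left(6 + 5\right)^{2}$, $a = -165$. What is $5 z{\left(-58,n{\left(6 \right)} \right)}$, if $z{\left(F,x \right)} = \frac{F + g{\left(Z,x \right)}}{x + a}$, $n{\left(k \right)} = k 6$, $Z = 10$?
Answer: $- \frac{105}{43} \approx -2.4419$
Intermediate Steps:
$g{\left(s,Q \right)} = 121$ ($g{\left(s,Q \right)} = 11^{2} = 121$)
$n{\left(k \right)} = 6 k$
$z{\left(F,x \right)} = \frac{121 + F}{-165 + x}$ ($z{\left(F,x \right)} = \frac{F + 121}{x - 165} = \frac{121 + F}{-165 + x}$)
$5 z{\left(-58,n{\left(6 \right)} \right)} = 5 \frac{121 - 58}{-165 + 6 \cdot 6} = 5 \frac{1}{-165 + 36} \cdot 63 = 5 \frac{1}{-129} \cdot 63 = 5 \left(\left(- \frac{1}{129}\right) 63\right) = 5 \left(- \frac{21}{43}\right) = - \frac{105}{43}$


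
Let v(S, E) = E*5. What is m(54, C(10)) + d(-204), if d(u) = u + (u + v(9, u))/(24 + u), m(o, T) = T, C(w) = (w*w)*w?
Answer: 4014/5 ≈ 802.80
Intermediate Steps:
v(S, E) = 5*E
C(w) = w³ (C(w) = w²*w = w³)
d(u) = u + 6*u/(24 + u) (d(u) = u + (u + 5*u)/(24 + u) = u + (6*u)/(24 + u) = u + 6*u/(24 + u))
m(54, C(10)) + d(-204) = 10³ - 204*(30 - 204)/(24 - 204) = 1000 - 204*(-174)/(-180) = 1000 - 204*(-1/180)*(-174) = 1000 - 986/5 = 4014/5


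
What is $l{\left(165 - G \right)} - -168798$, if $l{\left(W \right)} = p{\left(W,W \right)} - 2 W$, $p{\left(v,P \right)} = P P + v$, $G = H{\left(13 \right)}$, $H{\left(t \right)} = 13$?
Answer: $191750$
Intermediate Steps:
$G = 13$
$p{\left(v,P \right)} = v + P^{2}$ ($p{\left(v,P \right)} = P^{2} + v = v + P^{2}$)
$l{\left(W \right)} = W^{2} - W$ ($l{\left(W \right)} = \left(W + W^{2}\right) - 2 W = W^{2} - W$)
$l{\left(165 - G \right)} - -168798 = \left(165 - 13\right) \left(-1 + \left(165 - 13\right)\right) - -168798 = \left(165 - 13\right) \left(-1 + \left(165 - 13\right)\right) + 168798 = 152 \left(-1 + 152\right) + 168798 = 152 \cdot 151 + 168798 = 22952 + 168798 = 191750$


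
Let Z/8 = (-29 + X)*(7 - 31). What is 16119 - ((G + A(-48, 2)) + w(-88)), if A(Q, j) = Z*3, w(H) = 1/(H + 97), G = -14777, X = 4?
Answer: 148463/9 ≈ 16496.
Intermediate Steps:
Z = 4800 (Z = 8*((-29 + 4)*(7 - 31)) = 8*(-25*(-24)) = 8*600 = 4800)
w(H) = 1/(97 + H)
A(Q, j) = 14400 (A(Q, j) = 4800*3 = 14400)
16119 - ((G + A(-48, 2)) + w(-88)) = 16119 - ((-14777 + 14400) + 1/(97 - 88)) = 16119 - (-377 + 1/9) = 16119 - 1*(-3392/9) = 16119 + 3392/9 = 148463/9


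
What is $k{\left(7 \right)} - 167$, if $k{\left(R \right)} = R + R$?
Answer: $-153$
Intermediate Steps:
$k{\left(R \right)} = 2 R$
$k{\left(7 \right)} - 167 = 2 \cdot 7 - 167 = 14 - 167 = -153$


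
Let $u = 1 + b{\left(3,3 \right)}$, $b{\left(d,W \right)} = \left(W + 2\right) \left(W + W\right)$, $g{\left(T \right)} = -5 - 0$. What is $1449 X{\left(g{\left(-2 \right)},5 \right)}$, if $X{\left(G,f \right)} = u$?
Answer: $44919$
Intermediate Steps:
$g{\left(T \right)} = -5$ ($g{\left(T \right)} = -5 + 0 = -5$)
$b{\left(d,W \right)} = 2 W \left(2 + W\right)$ ($b{\left(d,W \right)} = \left(2 + W\right) 2 W = 2 W \left(2 + W\right)$)
$u = 31$ ($u = 1 + 2 \cdot 3 \left(2 + 3\right) = 1 + 2 \cdot 3 \cdot 5 = 1 + 30 = 31$)
$X{\left(G,f \right)} = 31$
$1449 X{\left(g{\left(-2 \right)},5 \right)} = 1449 \cdot 31 = 44919$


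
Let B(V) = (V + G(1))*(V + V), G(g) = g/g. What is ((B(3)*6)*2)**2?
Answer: 82944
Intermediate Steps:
G(g) = 1
B(V) = 2*V*(1 + V) (B(V) = (V + 1)*(V + V) = (1 + V)*(2*V) = 2*V*(1 + V))
((B(3)*6)*2)**2 = (((2*3*(1 + 3))*6)*2)**2 = (((2*3*4)*6)*2)**2 = ((24*6)*2)**2 = (144*2)**2 = 288**2 = 82944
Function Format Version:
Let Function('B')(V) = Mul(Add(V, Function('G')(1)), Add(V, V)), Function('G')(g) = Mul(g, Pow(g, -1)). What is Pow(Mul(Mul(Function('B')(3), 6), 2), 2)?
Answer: 82944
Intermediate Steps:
Function('G')(g) = 1
Function('B')(V) = Mul(2, V, Add(1, V)) (Function('B')(V) = Mul(Add(V, 1), Add(V, V)) = Mul(Add(1, V), Mul(2, V)) = Mul(2, V, Add(1, V)))
Pow(Mul(Mul(Function('B')(3), 6), 2), 2) = Pow(Mul(Mul(Mul(2, 3, Add(1, 3)), 6), 2), 2) = Pow(Mul(Mul(Mul(2, 3, 4), 6), 2), 2) = Pow(Mul(Mul(24, 6), 2), 2) = Pow(Mul(144, 2), 2) = Pow(288, 2) = 82944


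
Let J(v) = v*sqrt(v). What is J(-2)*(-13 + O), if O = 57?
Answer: -88*I*sqrt(2) ≈ -124.45*I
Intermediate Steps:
J(v) = v**(3/2)
J(-2)*(-13 + O) = (-2)**(3/2)*(-13 + 57) = -2*I*sqrt(2)*44 = -88*I*sqrt(2)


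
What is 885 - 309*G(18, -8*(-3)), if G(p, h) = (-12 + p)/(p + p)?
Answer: 1667/2 ≈ 833.50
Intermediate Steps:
G(p, h) = (-12 + p)/(2*p) (G(p, h) = (-12 + p)/((2*p)) = (-12 + p)*(1/(2*p)) = (-12 + p)/(2*p))
885 - 309*G(18, -8*(-3)) = 885 - 309*(-12 + 18)/(2*18) = 885 - 309*6/(2*18) = 885 - 309*⅙ = 885 - 103/2 = 1667/2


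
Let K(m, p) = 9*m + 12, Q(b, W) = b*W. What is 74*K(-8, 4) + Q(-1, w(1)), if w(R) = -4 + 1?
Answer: -4437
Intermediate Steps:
w(R) = -3
Q(b, W) = W*b
K(m, p) = 12 + 9*m
74*K(-8, 4) + Q(-1, w(1)) = 74*(12 + 9*(-8)) - 3*(-1) = 74*(12 - 72) + 3 = 74*(-60) + 3 = -4440 + 3 = -4437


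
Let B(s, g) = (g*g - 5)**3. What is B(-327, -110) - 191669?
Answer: 1769365565706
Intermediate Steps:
B(s, g) = (-5 + g**2)**3 (B(s, g) = (g**2 - 5)**3 = (-5 + g**2)**3)
B(-327, -110) - 191669 = (-5 + (-110)**2)**3 - 191669 = (-5 + 12100)**3 - 191669 = 12095**3 - 191669 = 1769365757375 - 191669 = 1769365565706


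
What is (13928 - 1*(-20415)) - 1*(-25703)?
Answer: 60046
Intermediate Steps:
(13928 - 1*(-20415)) - 1*(-25703) = (13928 + 20415) + 25703 = 34343 + 25703 = 60046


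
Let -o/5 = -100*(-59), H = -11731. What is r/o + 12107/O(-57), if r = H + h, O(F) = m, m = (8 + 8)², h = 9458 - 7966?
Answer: 89944421/1888000 ≈ 47.640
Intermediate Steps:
h = 1492
o = -29500 (o = -(-500)*(-59) = -5*5900 = -29500)
m = 256 (m = 16² = 256)
O(F) = 256
r = -10239 (r = -11731 + 1492 = -10239)
r/o + 12107/O(-57) = -10239/(-29500) + 12107/256 = -10239*(-1/29500) + 12107*(1/256) = 10239/29500 + 12107/256 = 89944421/1888000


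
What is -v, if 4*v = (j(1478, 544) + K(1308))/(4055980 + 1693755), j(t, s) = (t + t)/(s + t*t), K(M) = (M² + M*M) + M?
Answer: -1869857376991/12563331967580 ≈ -0.14883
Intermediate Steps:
K(M) = M + 2*M² (K(M) = (M² + M²) + M = 2*M² + M = M + 2*M²)
j(t, s) = 2*t/(s + t²) (j(t, s) = (2*t)/(s + t²) = 2*t/(s + t²))
v = 1869857376991/12563331967580 (v = ((2*1478/(544 + 1478²) + 1308*(1 + 2*1308))/(4055980 + 1693755))/4 = ((2*1478/(544 + 2184484) + 1308*(1 + 2616))/5749735)/4 = ((2*1478/2185028 + 1308*2617)*(1/5749735))/4 = ((2*1478*(1/2185028) + 3423036)*(1/5749735))/4 = ((739/546257 + 3423036)*(1/5749735))/4 = ((1869857376991/546257)*(1/5749735))/4 = (¼)*(1869857376991/3140832991895) = 1869857376991/12563331967580 ≈ 0.14883)
-v = -1*1869857376991/12563331967580 = -1869857376991/12563331967580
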